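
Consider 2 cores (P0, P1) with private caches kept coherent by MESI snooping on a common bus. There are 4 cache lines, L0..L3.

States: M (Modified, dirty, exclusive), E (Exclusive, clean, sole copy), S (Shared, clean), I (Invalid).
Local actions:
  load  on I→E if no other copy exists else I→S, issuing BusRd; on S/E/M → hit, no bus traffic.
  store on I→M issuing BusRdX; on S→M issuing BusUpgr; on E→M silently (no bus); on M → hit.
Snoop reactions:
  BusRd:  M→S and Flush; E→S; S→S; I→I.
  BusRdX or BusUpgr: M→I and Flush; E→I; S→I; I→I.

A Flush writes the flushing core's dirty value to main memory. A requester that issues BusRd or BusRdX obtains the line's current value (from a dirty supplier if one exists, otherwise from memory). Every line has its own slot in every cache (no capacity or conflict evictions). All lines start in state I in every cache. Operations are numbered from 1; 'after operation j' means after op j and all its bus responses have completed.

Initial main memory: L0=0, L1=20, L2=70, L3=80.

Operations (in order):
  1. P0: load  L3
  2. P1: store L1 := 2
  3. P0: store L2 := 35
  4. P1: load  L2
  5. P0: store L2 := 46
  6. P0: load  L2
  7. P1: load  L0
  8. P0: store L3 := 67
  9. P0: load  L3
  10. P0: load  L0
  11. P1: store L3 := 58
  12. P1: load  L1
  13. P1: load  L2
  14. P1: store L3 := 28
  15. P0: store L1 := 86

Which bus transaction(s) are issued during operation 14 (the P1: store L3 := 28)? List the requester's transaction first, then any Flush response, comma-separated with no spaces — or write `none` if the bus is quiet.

step 1: P0: load  L3  ⟶  EI  (L3)  txn=BusRd  M[L3]=80
step 2: P1: store L1 := 2  ⟶  IM  (L1)  txn=BusRdX  M[L1]=20
step 3: P0: store L2 := 35  ⟶  MI  (L2)  txn=BusRdX  M[L2]=70
step 4: P1: load  L2  ⟶  SS  (L2)  txn=BusRd+Flush  M[L2]=35
step 5: P0: store L2 := 46  ⟶  MI  (L2)  txn=BusUpgr  M[L2]=35
step 6: P0: load  L2  ⟶  MI  (L2)  txn=∅  M[L2]=35
step 7: P1: load  L0  ⟶  IE  (L0)  txn=BusRd  M[L0]=0
step 8: P0: store L3 := 67  ⟶  MI  (L3)  txn=∅  M[L3]=80
step 9: P0: load  L3  ⟶  MI  (L3)  txn=∅  M[L3]=80
step 10: P0: load  L0  ⟶  SS  (L0)  txn=BusRd  M[L0]=0
step 11: P1: store L3 := 58  ⟶  IM  (L3)  txn=BusRdX+Flush  M[L3]=67
step 12: P1: load  L1  ⟶  IM  (L1)  txn=∅  M[L1]=20
step 13: P1: load  L2  ⟶  SS  (L2)  txn=BusRd+Flush  M[L2]=46
step 14: P1: store L3 := 28  ⟶  IM  (L3)  txn=∅  M[L3]=67
step 15: P0: store L1 := 86  ⟶  MI  (L1)  txn=BusRdX+Flush  M[L1]=2

bus = none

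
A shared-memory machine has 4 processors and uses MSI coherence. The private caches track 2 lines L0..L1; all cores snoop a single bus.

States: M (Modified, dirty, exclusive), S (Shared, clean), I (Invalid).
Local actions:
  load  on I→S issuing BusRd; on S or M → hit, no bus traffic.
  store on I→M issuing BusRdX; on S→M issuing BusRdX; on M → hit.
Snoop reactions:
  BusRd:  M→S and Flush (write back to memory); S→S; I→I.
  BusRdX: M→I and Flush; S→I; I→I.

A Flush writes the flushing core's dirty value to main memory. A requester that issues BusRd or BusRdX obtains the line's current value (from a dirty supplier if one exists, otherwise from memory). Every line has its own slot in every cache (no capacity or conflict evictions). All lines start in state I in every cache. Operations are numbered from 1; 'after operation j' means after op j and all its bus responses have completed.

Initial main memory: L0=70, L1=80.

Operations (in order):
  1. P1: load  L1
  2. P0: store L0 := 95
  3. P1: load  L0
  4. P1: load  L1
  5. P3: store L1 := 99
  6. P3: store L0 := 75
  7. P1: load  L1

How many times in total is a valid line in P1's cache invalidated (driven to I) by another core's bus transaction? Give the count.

invalidations = 2

step 1: P1: load  L1  ⟶  ISII  (L1)  txn=BusRd  M[L1]=80
step 2: P0: store L0 := 95  ⟶  MIII  (L0)  txn=BusRdX  M[L0]=70
step 3: P1: load  L0  ⟶  SSII  (L0)  txn=BusRd+Flush  M[L0]=95
step 4: P1: load  L1  ⟶  ISII  (L1)  txn=∅  M[L1]=80
step 5: P3: store L1 := 99  ⟶  IIIM  (L1)  txn=BusRdX  M[L1]=80
step 6: P3: store L0 := 75  ⟶  IIIM  (L0)  txn=BusRdX  M[L0]=95
step 7: P1: load  L1  ⟶  ISIS  (L1)  txn=BusRd+Flush  M[L1]=99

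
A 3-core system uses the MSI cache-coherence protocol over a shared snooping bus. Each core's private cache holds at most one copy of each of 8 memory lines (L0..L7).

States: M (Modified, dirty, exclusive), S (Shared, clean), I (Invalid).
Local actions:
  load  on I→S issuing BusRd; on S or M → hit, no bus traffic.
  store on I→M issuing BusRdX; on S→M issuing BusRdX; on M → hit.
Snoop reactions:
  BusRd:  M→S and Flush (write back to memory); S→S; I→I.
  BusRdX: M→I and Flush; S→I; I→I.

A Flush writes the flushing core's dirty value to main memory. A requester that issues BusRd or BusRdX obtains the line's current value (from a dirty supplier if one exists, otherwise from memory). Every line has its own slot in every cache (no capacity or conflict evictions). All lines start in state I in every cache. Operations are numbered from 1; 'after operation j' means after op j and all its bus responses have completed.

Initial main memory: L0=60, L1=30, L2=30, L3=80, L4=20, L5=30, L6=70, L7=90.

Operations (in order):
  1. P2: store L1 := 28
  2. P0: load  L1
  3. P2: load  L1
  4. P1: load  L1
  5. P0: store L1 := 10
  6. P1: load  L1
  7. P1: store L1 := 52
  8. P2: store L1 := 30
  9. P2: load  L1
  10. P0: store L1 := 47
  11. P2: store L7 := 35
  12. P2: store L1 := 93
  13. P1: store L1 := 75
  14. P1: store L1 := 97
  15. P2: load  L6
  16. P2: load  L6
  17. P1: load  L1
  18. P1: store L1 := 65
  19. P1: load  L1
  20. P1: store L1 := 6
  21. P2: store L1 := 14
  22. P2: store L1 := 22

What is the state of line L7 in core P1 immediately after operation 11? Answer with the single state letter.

[1] P2: store L1 := 28 | P0:I, P1:I, P2:M(28) | bus: BusRdX
[2] P0: load  L1 | P0:S(28), P1:I, P2:S(28) | bus: BusRd,Flush
[3] P2: load  L1 | P0:S(28), P1:I, P2:S(28) | bus: none
[4] P1: load  L1 | P0:S(28), P1:S(28), P2:S(28) | bus: BusRd
[5] P0: store L1 := 10 | P0:M(10), P1:I, P2:I | bus: BusRdX
[6] P1: load  L1 | P0:S(10), P1:S(10), P2:I | bus: BusRd,Flush
[7] P1: store L1 := 52 | P0:I, P1:M(52), P2:I | bus: BusRdX
[8] P2: store L1 := 30 | P0:I, P1:I, P2:M(30) | bus: BusRdX,Flush
[9] P2: load  L1 | P0:I, P1:I, P2:M(30) | bus: none
[10] P0: store L1 := 47 | P0:M(47), P1:I, P2:I | bus: BusRdX,Flush
[11] P2: store L7 := 35 | P0:I, P1:I, P2:M(35) | bus: BusRdX
[12] P2: store L1 := 93 | P0:I, P1:I, P2:M(93) | bus: BusRdX,Flush
[13] P1: store L1 := 75 | P0:I, P1:M(75), P2:I | bus: BusRdX,Flush
[14] P1: store L1 := 97 | P0:I, P1:M(97), P2:I | bus: none
[15] P2: load  L6 | P0:I, P1:I, P2:S(70) | bus: BusRd
[16] P2: load  L6 | P0:I, P1:I, P2:S(70) | bus: none
[17] P1: load  L1 | P0:I, P1:M(97), P2:I | bus: none
[18] P1: store L1 := 65 | P0:I, P1:M(65), P2:I | bus: none
[19] P1: load  L1 | P0:I, P1:M(65), P2:I | bus: none
[20] P1: store L1 := 6 | P0:I, P1:M(6), P2:I | bus: none
[21] P2: store L1 := 14 | P0:I, P1:I, P2:M(14) | bus: BusRdX,Flush
[22] P2: store L1 := 22 | P0:I, P1:I, P2:M(22) | bus: none

state = I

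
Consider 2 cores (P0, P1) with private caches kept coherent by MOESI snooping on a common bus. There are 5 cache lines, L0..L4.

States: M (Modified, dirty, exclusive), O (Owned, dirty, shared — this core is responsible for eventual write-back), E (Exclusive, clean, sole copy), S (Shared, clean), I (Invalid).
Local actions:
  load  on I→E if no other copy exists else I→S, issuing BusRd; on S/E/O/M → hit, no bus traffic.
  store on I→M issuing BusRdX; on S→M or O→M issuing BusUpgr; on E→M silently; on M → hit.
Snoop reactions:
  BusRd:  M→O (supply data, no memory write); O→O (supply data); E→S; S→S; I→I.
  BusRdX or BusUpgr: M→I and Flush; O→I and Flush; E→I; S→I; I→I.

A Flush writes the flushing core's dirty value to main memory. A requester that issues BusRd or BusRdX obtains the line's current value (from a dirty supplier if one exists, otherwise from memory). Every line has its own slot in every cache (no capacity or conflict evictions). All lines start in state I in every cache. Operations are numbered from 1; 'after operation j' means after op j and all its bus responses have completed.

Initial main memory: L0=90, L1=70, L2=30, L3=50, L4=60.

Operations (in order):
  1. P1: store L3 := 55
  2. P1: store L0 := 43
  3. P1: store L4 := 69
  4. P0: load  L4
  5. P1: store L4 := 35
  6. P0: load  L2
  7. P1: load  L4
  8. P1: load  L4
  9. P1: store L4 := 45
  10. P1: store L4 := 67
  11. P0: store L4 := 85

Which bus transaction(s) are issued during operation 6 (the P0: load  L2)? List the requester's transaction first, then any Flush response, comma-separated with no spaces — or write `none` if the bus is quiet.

bus = BusRd

1. P1: store L3 := 55  bus=[BusRdX]  L3: P0=I P1=M  mem[L3]=50
2. P1: store L0 := 43  bus=[BusRdX]  L0: P0=I P1=M  mem[L0]=90
3. P1: store L4 := 69  bus=[BusRdX]  L4: P0=I P1=M  mem[L4]=60
4. P0: load  L4  bus=[BusRd]  L4: P0=S P1=O  mem[L4]=60
5. P1: store L4 := 35  bus=[BusUpgr]  L4: P0=I P1=M  mem[L4]=60
6. P0: load  L2  bus=[BusRd]  L2: P0=E P1=I  mem[L2]=30
7. P1: load  L4  bus=[-]  L4: P0=I P1=M  mem[L4]=60
8. P1: load  L4  bus=[-]  L4: P0=I P1=M  mem[L4]=60
9. P1: store L4 := 45  bus=[-]  L4: P0=I P1=M  mem[L4]=60
10. P1: store L4 := 67  bus=[-]  L4: P0=I P1=M  mem[L4]=60
11. P0: store L4 := 85  bus=[BusRdX,Flush]  L4: P0=M P1=I  mem[L4]=67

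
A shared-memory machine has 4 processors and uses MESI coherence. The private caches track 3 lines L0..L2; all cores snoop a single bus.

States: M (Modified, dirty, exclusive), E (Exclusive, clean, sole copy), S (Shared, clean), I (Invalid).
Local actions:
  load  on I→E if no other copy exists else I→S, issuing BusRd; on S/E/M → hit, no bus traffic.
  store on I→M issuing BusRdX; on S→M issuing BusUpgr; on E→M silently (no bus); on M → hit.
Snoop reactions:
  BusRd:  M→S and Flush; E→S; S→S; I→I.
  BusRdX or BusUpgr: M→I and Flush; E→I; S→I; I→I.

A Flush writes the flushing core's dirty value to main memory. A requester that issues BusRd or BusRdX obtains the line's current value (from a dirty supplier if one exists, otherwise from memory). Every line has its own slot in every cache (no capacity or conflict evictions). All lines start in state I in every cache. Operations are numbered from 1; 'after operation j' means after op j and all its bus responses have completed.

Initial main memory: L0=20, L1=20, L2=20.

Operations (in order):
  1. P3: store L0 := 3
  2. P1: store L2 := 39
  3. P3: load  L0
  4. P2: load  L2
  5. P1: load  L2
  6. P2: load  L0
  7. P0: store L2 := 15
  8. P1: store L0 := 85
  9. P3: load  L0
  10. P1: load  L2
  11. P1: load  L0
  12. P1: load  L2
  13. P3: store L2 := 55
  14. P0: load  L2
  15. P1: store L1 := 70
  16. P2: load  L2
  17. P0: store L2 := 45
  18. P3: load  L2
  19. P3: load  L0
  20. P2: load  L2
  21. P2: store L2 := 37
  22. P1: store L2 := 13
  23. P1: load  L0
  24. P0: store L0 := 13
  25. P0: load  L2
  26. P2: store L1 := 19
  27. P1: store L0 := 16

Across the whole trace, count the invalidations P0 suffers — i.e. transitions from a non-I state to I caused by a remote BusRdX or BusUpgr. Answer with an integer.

1. P3: store L0 := 3  bus=[BusRdX]  L0: P0=I P1=I P2=I P3=M  mem[L0]=20
2. P1: store L2 := 39  bus=[BusRdX]  L2: P0=I P1=M P2=I P3=I  mem[L2]=20
3. P3: load  L0  bus=[-]  L0: P0=I P1=I P2=I P3=M  mem[L0]=20
4. P2: load  L2  bus=[BusRd,Flush]  L2: P0=I P1=S P2=S P3=I  mem[L2]=39
5. P1: load  L2  bus=[-]  L2: P0=I P1=S P2=S P3=I  mem[L2]=39
6. P2: load  L0  bus=[BusRd,Flush]  L0: P0=I P1=I P2=S P3=S  mem[L0]=3
7. P0: store L2 := 15  bus=[BusRdX]  L2: P0=M P1=I P2=I P3=I  mem[L2]=39
8. P1: store L0 := 85  bus=[BusRdX]  L0: P0=I P1=M P2=I P3=I  mem[L0]=3
9. P3: load  L0  bus=[BusRd,Flush]  L0: P0=I P1=S P2=I P3=S  mem[L0]=85
10. P1: load  L2  bus=[BusRd,Flush]  L2: P0=S P1=S P2=I P3=I  mem[L2]=15
11. P1: load  L0  bus=[-]  L0: P0=I P1=S P2=I P3=S  mem[L0]=85
12. P1: load  L2  bus=[-]  L2: P0=S P1=S P2=I P3=I  mem[L2]=15
13. P3: store L2 := 55  bus=[BusRdX]  L2: P0=I P1=I P2=I P3=M  mem[L2]=15
14. P0: load  L2  bus=[BusRd,Flush]  L2: P0=S P1=I P2=I P3=S  mem[L2]=55
15. P1: store L1 := 70  bus=[BusRdX]  L1: P0=I P1=M P2=I P3=I  mem[L1]=20
16. P2: load  L2  bus=[BusRd]  L2: P0=S P1=I P2=S P3=S  mem[L2]=55
17. P0: store L2 := 45  bus=[BusUpgr]  L2: P0=M P1=I P2=I P3=I  mem[L2]=55
18. P3: load  L2  bus=[BusRd,Flush]  L2: P0=S P1=I P2=I P3=S  mem[L2]=45
19. P3: load  L0  bus=[-]  L0: P0=I P1=S P2=I P3=S  mem[L0]=85
20. P2: load  L2  bus=[BusRd]  L2: P0=S P1=I P2=S P3=S  mem[L2]=45
21. P2: store L2 := 37  bus=[BusUpgr]  L2: P0=I P1=I P2=M P3=I  mem[L2]=45
22. P1: store L2 := 13  bus=[BusRdX,Flush]  L2: P0=I P1=M P2=I P3=I  mem[L2]=37
23. P1: load  L0  bus=[-]  L0: P0=I P1=S P2=I P3=S  mem[L0]=85
24. P0: store L0 := 13  bus=[BusRdX]  L0: P0=M P1=I P2=I P3=I  mem[L0]=85
25. P0: load  L2  bus=[BusRd,Flush]  L2: P0=S P1=S P2=I P3=I  mem[L2]=13
26. P2: store L1 := 19  bus=[BusRdX,Flush]  L1: P0=I P1=I P2=M P3=I  mem[L1]=70
27. P1: store L0 := 16  bus=[BusRdX,Flush]  L0: P0=I P1=M P2=I P3=I  mem[L0]=13

invalidations = 3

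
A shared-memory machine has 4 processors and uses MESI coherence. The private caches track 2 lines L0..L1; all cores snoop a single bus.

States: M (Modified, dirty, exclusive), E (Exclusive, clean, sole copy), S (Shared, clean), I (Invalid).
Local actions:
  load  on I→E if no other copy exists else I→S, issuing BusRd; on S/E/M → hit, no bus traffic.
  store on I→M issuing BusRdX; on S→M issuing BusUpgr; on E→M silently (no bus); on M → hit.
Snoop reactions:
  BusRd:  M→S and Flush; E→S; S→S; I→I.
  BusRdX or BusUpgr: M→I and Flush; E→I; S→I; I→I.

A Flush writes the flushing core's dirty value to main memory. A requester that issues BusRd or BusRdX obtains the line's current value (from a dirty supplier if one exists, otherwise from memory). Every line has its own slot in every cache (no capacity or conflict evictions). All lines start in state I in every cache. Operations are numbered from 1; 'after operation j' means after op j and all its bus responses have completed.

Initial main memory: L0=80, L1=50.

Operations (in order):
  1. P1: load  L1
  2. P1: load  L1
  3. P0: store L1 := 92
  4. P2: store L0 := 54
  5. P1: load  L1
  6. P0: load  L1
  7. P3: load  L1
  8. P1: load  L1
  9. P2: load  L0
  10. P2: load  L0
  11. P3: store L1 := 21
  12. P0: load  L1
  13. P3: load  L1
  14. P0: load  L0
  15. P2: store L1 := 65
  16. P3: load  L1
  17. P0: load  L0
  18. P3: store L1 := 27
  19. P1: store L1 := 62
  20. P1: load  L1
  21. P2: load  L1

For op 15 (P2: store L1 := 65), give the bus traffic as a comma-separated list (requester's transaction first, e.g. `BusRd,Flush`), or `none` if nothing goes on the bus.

step 1: P1: load  L1  ⟶  IEII  (L1)  txn=BusRd  M[L1]=50
step 2: P1: load  L1  ⟶  IEII  (L1)  txn=∅  M[L1]=50
step 3: P0: store L1 := 92  ⟶  MIII  (L1)  txn=BusRdX  M[L1]=50
step 4: P2: store L0 := 54  ⟶  IIMI  (L0)  txn=BusRdX  M[L0]=80
step 5: P1: load  L1  ⟶  SSII  (L1)  txn=BusRd+Flush  M[L1]=92
step 6: P0: load  L1  ⟶  SSII  (L1)  txn=∅  M[L1]=92
step 7: P3: load  L1  ⟶  SSIS  (L1)  txn=BusRd  M[L1]=92
step 8: P1: load  L1  ⟶  SSIS  (L1)  txn=∅  M[L1]=92
step 9: P2: load  L0  ⟶  IIMI  (L0)  txn=∅  M[L0]=80
step 10: P2: load  L0  ⟶  IIMI  (L0)  txn=∅  M[L0]=80
step 11: P3: store L1 := 21  ⟶  IIIM  (L1)  txn=BusUpgr  M[L1]=92
step 12: P0: load  L1  ⟶  SIIS  (L1)  txn=BusRd+Flush  M[L1]=21
step 13: P3: load  L1  ⟶  SIIS  (L1)  txn=∅  M[L1]=21
step 14: P0: load  L0  ⟶  SISI  (L0)  txn=BusRd+Flush  M[L0]=54
step 15: P2: store L1 := 65  ⟶  IIMI  (L1)  txn=BusRdX  M[L1]=21
step 16: P3: load  L1  ⟶  IISS  (L1)  txn=BusRd+Flush  M[L1]=65
step 17: P0: load  L0  ⟶  SISI  (L0)  txn=∅  M[L0]=54
step 18: P3: store L1 := 27  ⟶  IIIM  (L1)  txn=BusUpgr  M[L1]=65
step 19: P1: store L1 := 62  ⟶  IMII  (L1)  txn=BusRdX+Flush  M[L1]=27
step 20: P1: load  L1  ⟶  IMII  (L1)  txn=∅  M[L1]=27
step 21: P2: load  L1  ⟶  ISSI  (L1)  txn=BusRd+Flush  M[L1]=62

bus = BusRdX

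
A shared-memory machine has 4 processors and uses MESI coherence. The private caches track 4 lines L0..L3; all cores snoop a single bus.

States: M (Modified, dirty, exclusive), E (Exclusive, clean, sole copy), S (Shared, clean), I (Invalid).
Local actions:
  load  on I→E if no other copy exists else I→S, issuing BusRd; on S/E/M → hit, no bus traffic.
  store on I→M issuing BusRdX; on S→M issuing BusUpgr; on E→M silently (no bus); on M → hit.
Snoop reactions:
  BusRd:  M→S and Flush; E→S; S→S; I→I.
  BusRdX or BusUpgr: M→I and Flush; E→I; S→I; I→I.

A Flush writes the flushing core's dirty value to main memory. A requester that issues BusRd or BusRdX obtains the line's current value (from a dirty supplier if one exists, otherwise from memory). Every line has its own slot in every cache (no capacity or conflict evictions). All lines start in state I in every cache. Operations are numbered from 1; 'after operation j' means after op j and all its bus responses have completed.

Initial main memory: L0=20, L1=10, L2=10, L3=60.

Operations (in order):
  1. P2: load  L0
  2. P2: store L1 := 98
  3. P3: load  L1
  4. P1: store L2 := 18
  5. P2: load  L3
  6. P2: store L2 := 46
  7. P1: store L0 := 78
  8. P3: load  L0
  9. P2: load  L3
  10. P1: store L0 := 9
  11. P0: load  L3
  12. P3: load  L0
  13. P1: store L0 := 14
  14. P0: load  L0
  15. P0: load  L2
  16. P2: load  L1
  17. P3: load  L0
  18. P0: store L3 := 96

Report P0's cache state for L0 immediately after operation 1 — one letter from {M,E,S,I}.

state = I

1. P2: load  L0  bus=[BusRd]  L0: P0=I P1=I P2=E P3=I  mem[L0]=20
2. P2: store L1 := 98  bus=[BusRdX]  L1: P0=I P1=I P2=M P3=I  mem[L1]=10
3. P3: load  L1  bus=[BusRd,Flush]  L1: P0=I P1=I P2=S P3=S  mem[L1]=98
4. P1: store L2 := 18  bus=[BusRdX]  L2: P0=I P1=M P2=I P3=I  mem[L2]=10
5. P2: load  L3  bus=[BusRd]  L3: P0=I P1=I P2=E P3=I  mem[L3]=60
6. P2: store L2 := 46  bus=[BusRdX,Flush]  L2: P0=I P1=I P2=M P3=I  mem[L2]=18
7. P1: store L0 := 78  bus=[BusRdX]  L0: P0=I P1=M P2=I P3=I  mem[L0]=20
8. P3: load  L0  bus=[BusRd,Flush]  L0: P0=I P1=S P2=I P3=S  mem[L0]=78
9. P2: load  L3  bus=[-]  L3: P0=I P1=I P2=E P3=I  mem[L3]=60
10. P1: store L0 := 9  bus=[BusUpgr]  L0: P0=I P1=M P2=I P3=I  mem[L0]=78
11. P0: load  L3  bus=[BusRd]  L3: P0=S P1=I P2=S P3=I  mem[L3]=60
12. P3: load  L0  bus=[BusRd,Flush]  L0: P0=I P1=S P2=I P3=S  mem[L0]=9
13. P1: store L0 := 14  bus=[BusUpgr]  L0: P0=I P1=M P2=I P3=I  mem[L0]=9
14. P0: load  L0  bus=[BusRd,Flush]  L0: P0=S P1=S P2=I P3=I  mem[L0]=14
15. P0: load  L2  bus=[BusRd,Flush]  L2: P0=S P1=I P2=S P3=I  mem[L2]=46
16. P2: load  L1  bus=[-]  L1: P0=I P1=I P2=S P3=S  mem[L1]=98
17. P3: load  L0  bus=[BusRd]  L0: P0=S P1=S P2=I P3=S  mem[L0]=14
18. P0: store L3 := 96  bus=[BusUpgr]  L3: P0=M P1=I P2=I P3=I  mem[L3]=60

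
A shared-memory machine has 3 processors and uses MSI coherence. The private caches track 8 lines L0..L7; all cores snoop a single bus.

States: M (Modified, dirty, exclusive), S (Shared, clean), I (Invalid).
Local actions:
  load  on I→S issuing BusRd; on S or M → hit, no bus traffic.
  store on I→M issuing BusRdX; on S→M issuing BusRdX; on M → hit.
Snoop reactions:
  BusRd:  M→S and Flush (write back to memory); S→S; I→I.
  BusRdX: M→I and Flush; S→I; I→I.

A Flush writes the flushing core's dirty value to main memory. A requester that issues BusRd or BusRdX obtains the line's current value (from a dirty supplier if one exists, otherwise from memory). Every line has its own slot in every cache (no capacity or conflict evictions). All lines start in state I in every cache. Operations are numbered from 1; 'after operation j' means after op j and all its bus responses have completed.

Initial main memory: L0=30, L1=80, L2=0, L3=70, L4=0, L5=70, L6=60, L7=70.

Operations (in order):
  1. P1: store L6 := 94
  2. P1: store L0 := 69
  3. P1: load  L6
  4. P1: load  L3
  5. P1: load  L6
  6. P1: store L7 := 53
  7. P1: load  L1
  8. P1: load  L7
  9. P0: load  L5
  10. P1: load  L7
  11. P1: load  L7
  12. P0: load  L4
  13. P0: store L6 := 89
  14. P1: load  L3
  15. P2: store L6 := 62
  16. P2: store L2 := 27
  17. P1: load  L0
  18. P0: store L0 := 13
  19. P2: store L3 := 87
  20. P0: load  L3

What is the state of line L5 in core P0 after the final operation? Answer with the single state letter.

state = S

[1] P1: store L6 := 94 | P0:I, P1:M(94), P2:I | bus: BusRdX
[2] P1: store L0 := 69 | P0:I, P1:M(69), P2:I | bus: BusRdX
[3] P1: load  L6 | P0:I, P1:M(94), P2:I | bus: none
[4] P1: load  L3 | P0:I, P1:S(70), P2:I | bus: BusRd
[5] P1: load  L6 | P0:I, P1:M(94), P2:I | bus: none
[6] P1: store L7 := 53 | P0:I, P1:M(53), P2:I | bus: BusRdX
[7] P1: load  L1 | P0:I, P1:S(80), P2:I | bus: BusRd
[8] P1: load  L7 | P0:I, P1:M(53), P2:I | bus: none
[9] P0: load  L5 | P0:S(70), P1:I, P2:I | bus: BusRd
[10] P1: load  L7 | P0:I, P1:M(53), P2:I | bus: none
[11] P1: load  L7 | P0:I, P1:M(53), P2:I | bus: none
[12] P0: load  L4 | P0:S(0), P1:I, P2:I | bus: BusRd
[13] P0: store L6 := 89 | P0:M(89), P1:I, P2:I | bus: BusRdX,Flush
[14] P1: load  L3 | P0:I, P1:S(70), P2:I | bus: none
[15] P2: store L6 := 62 | P0:I, P1:I, P2:M(62) | bus: BusRdX,Flush
[16] P2: store L2 := 27 | P0:I, P1:I, P2:M(27) | bus: BusRdX
[17] P1: load  L0 | P0:I, P1:M(69), P2:I | bus: none
[18] P0: store L0 := 13 | P0:M(13), P1:I, P2:I | bus: BusRdX,Flush
[19] P2: store L3 := 87 | P0:I, P1:I, P2:M(87) | bus: BusRdX
[20] P0: load  L3 | P0:S(87), P1:I, P2:S(87) | bus: BusRd,Flush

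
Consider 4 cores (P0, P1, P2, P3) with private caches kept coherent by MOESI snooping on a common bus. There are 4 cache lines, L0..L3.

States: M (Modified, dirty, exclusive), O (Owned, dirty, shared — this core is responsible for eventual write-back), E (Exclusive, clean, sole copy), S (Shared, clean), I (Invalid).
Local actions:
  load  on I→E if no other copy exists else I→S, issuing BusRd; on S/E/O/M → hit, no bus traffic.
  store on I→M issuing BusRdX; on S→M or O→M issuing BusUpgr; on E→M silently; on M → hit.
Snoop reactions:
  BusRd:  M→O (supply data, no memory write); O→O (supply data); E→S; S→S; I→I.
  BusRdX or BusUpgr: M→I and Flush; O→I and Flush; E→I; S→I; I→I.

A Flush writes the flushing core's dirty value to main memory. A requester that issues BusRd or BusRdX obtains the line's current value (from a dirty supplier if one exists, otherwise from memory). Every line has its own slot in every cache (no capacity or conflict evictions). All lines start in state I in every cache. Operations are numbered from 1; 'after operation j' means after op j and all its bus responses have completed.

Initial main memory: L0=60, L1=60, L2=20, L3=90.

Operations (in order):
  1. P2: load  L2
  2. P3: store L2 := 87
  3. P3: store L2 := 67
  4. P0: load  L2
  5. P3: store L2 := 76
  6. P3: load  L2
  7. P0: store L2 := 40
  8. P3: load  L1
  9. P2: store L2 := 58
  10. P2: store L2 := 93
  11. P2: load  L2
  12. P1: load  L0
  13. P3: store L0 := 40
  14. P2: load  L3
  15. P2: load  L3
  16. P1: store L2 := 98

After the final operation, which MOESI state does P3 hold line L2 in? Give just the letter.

  op1 P2: load  L2 → I/I/E/I on L2; bus BusRd; mem=20
  op2 P3: store L2 := 87 → I/I/I/M on L2; bus BusRdX; mem=20
  op3 P3: store L2 := 67 → I/I/I/M on L2; bus (none); mem=20
  op4 P0: load  L2 → S/I/I/O on L2; bus BusRd; mem=20
  op5 P3: store L2 := 76 → I/I/I/M on L2; bus BusUpgr; mem=20
  op6 P3: load  L2 → I/I/I/M on L2; bus (none); mem=20
  op7 P0: store L2 := 40 → M/I/I/I on L2; bus BusRdX Flush; mem=76
  op8 P3: load  L1 → I/I/I/E on L1; bus BusRd; mem=60
  op9 P2: store L2 := 58 → I/I/M/I on L2; bus BusRdX Flush; mem=40
  op10 P2: store L2 := 93 → I/I/M/I on L2; bus (none); mem=40
  op11 P2: load  L2 → I/I/M/I on L2; bus (none); mem=40
  op12 P1: load  L0 → I/E/I/I on L0; bus BusRd; mem=60
  op13 P3: store L0 := 40 → I/I/I/M on L0; bus BusRdX; mem=60
  op14 P2: load  L3 → I/I/E/I on L3; bus BusRd; mem=90
  op15 P2: load  L3 → I/I/E/I on L3; bus (none); mem=90
  op16 P1: store L2 := 98 → I/M/I/I on L2; bus BusRdX Flush; mem=93

state = I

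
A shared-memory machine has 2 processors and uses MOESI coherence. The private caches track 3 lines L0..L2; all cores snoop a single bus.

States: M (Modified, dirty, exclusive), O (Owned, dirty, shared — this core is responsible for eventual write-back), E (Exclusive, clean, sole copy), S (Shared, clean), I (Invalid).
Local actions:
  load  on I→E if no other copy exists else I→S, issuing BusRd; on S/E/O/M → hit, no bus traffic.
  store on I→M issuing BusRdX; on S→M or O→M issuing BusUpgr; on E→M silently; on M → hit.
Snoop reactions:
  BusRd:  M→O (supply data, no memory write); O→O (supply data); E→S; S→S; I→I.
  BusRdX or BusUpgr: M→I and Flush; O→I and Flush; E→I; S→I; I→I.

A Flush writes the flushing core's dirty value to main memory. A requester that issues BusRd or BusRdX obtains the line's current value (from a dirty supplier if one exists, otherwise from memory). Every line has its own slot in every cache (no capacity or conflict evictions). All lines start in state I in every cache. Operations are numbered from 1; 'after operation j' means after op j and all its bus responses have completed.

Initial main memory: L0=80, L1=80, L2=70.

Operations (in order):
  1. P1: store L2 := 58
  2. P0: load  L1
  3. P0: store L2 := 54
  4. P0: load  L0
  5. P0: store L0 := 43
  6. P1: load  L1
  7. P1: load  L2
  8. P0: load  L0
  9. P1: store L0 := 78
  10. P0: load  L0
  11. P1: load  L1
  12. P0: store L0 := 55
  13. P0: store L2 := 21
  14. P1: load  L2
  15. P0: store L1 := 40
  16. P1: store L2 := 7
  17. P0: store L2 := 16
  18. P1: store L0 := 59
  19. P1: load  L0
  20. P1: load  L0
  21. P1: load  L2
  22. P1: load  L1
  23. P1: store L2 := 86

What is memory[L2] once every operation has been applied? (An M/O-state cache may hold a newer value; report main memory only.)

[1] P1: store L2 := 58 | P0:I, P1:M(58) | bus: BusRdX
[2] P0: load  L1 | P0:E(80), P1:I | bus: BusRd
[3] P0: store L2 := 54 | P0:M(54), P1:I | bus: BusRdX,Flush
[4] P0: load  L0 | P0:E(80), P1:I | bus: BusRd
[5] P0: store L0 := 43 | P0:M(43), P1:I | bus: none
[6] P1: load  L1 | P0:S(80), P1:S(80) | bus: BusRd
[7] P1: load  L2 | P0:O(54), P1:S(54) | bus: BusRd
[8] P0: load  L0 | P0:M(43), P1:I | bus: none
[9] P1: store L0 := 78 | P0:I, P1:M(78) | bus: BusRdX,Flush
[10] P0: load  L0 | P0:S(78), P1:O(78) | bus: BusRd
[11] P1: load  L1 | P0:S(80), P1:S(80) | bus: none
[12] P0: store L0 := 55 | P0:M(55), P1:I | bus: BusUpgr,Flush
[13] P0: store L2 := 21 | P0:M(21), P1:I | bus: BusUpgr
[14] P1: load  L2 | P0:O(21), P1:S(21) | bus: BusRd
[15] P0: store L1 := 40 | P0:M(40), P1:I | bus: BusUpgr
[16] P1: store L2 := 7 | P0:I, P1:M(7) | bus: BusUpgr,Flush
[17] P0: store L2 := 16 | P0:M(16), P1:I | bus: BusRdX,Flush
[18] P1: store L0 := 59 | P0:I, P1:M(59) | bus: BusRdX,Flush
[19] P1: load  L0 | P0:I, P1:M(59) | bus: none
[20] P1: load  L0 | P0:I, P1:M(59) | bus: none
[21] P1: load  L2 | P0:O(16), P1:S(16) | bus: BusRd
[22] P1: load  L1 | P0:O(40), P1:S(40) | bus: BusRd
[23] P1: store L2 := 86 | P0:I, P1:M(86) | bus: BusUpgr,Flush

memory[L2] = 16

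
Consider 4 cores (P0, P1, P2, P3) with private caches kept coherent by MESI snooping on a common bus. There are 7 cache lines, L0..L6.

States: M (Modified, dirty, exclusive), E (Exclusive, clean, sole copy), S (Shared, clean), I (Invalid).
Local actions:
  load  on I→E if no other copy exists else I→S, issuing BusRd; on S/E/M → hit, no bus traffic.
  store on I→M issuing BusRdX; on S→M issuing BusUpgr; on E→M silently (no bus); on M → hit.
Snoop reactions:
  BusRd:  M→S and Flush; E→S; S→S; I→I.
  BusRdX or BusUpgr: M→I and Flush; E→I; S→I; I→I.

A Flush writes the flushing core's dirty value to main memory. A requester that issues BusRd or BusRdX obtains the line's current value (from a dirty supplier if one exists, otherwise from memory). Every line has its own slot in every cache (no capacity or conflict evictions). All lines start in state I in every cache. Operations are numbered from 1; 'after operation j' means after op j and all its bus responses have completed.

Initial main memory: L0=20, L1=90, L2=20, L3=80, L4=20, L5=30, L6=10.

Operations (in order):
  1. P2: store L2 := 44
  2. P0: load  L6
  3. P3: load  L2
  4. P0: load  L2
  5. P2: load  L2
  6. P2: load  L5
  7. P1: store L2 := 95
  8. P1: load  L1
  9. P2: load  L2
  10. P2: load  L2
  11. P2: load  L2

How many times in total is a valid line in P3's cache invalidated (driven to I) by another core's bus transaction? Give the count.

invalidations = 1

[1] P2: store L2 := 44 | P0:I, P1:I, P2:M(44), P3:I | bus: BusRdX
[2] P0: load  L6 | P0:E(10), P1:I, P2:I, P3:I | bus: BusRd
[3] P3: load  L2 | P0:I, P1:I, P2:S(44), P3:S(44) | bus: BusRd,Flush
[4] P0: load  L2 | P0:S(44), P1:I, P2:S(44), P3:S(44) | bus: BusRd
[5] P2: load  L2 | P0:S(44), P1:I, P2:S(44), P3:S(44) | bus: none
[6] P2: load  L5 | P0:I, P1:I, P2:E(30), P3:I | bus: BusRd
[7] P1: store L2 := 95 | P0:I, P1:M(95), P2:I, P3:I | bus: BusRdX
[8] P1: load  L1 | P0:I, P1:E(90), P2:I, P3:I | bus: BusRd
[9] P2: load  L2 | P0:I, P1:S(95), P2:S(95), P3:I | bus: BusRd,Flush
[10] P2: load  L2 | P0:I, P1:S(95), P2:S(95), P3:I | bus: none
[11] P2: load  L2 | P0:I, P1:S(95), P2:S(95), P3:I | bus: none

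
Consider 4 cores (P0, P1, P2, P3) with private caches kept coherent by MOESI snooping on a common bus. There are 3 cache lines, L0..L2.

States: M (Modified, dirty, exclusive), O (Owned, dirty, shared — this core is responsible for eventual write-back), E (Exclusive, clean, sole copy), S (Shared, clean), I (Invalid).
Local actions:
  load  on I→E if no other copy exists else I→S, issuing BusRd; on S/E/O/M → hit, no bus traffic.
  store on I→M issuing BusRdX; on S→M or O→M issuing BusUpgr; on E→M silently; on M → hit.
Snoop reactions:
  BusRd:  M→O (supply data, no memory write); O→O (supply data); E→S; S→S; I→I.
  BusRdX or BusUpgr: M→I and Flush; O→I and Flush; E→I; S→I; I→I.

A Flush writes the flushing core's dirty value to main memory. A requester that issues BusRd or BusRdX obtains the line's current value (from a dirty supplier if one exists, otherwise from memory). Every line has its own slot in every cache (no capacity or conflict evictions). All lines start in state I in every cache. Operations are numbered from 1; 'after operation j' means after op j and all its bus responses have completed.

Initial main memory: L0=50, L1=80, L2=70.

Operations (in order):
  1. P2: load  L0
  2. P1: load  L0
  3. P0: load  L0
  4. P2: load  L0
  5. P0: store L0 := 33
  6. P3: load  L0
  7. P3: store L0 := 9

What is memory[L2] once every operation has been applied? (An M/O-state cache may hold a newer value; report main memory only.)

memory[L2] = 70

1. P2: load  L0  bus=[BusRd]  L0: P0=I P1=I P2=E P3=I  mem[L0]=50
2. P1: load  L0  bus=[BusRd]  L0: P0=I P1=S P2=S P3=I  mem[L0]=50
3. P0: load  L0  bus=[BusRd]  L0: P0=S P1=S P2=S P3=I  mem[L0]=50
4. P2: load  L0  bus=[-]  L0: P0=S P1=S P2=S P3=I  mem[L0]=50
5. P0: store L0 := 33  bus=[BusUpgr]  L0: P0=M P1=I P2=I P3=I  mem[L0]=50
6. P3: load  L0  bus=[BusRd]  L0: P0=O P1=I P2=I P3=S  mem[L0]=50
7. P3: store L0 := 9  bus=[BusUpgr,Flush]  L0: P0=I P1=I P2=I P3=M  mem[L0]=33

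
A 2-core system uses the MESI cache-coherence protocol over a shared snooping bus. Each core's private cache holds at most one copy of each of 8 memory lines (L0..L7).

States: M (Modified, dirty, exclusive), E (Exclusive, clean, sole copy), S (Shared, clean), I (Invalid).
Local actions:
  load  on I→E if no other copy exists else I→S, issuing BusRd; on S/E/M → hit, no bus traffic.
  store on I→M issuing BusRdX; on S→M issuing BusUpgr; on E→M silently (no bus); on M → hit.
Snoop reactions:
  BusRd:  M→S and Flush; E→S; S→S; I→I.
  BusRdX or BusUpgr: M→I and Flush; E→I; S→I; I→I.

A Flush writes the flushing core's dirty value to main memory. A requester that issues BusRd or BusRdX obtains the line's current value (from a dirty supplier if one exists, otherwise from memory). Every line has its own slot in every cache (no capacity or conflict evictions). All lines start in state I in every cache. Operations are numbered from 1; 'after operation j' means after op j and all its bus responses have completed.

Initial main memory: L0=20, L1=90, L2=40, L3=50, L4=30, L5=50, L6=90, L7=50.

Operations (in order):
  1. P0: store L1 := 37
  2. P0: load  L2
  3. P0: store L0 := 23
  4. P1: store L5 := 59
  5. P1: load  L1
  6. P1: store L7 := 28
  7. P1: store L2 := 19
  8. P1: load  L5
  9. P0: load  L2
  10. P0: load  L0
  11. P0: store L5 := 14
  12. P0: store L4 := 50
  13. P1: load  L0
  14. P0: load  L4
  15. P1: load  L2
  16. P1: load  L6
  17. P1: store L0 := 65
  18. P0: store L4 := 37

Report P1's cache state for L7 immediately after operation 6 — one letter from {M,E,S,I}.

1. P0: store L1 := 37  bus=[BusRdX]  L1: P0=M P1=I  mem[L1]=90
2. P0: load  L2  bus=[BusRd]  L2: P0=E P1=I  mem[L2]=40
3. P0: store L0 := 23  bus=[BusRdX]  L0: P0=M P1=I  mem[L0]=20
4. P1: store L5 := 59  bus=[BusRdX]  L5: P0=I P1=M  mem[L5]=50
5. P1: load  L1  bus=[BusRd,Flush]  L1: P0=S P1=S  mem[L1]=37
6. P1: store L7 := 28  bus=[BusRdX]  L7: P0=I P1=M  mem[L7]=50
7. P1: store L2 := 19  bus=[BusRdX]  L2: P0=I P1=M  mem[L2]=40
8. P1: load  L5  bus=[-]  L5: P0=I P1=M  mem[L5]=50
9. P0: load  L2  bus=[BusRd,Flush]  L2: P0=S P1=S  mem[L2]=19
10. P0: load  L0  bus=[-]  L0: P0=M P1=I  mem[L0]=20
11. P0: store L5 := 14  bus=[BusRdX,Flush]  L5: P0=M P1=I  mem[L5]=59
12. P0: store L4 := 50  bus=[BusRdX]  L4: P0=M P1=I  mem[L4]=30
13. P1: load  L0  bus=[BusRd,Flush]  L0: P0=S P1=S  mem[L0]=23
14. P0: load  L4  bus=[-]  L4: P0=M P1=I  mem[L4]=30
15. P1: load  L2  bus=[-]  L2: P0=S P1=S  mem[L2]=19
16. P1: load  L6  bus=[BusRd]  L6: P0=I P1=E  mem[L6]=90
17. P1: store L0 := 65  bus=[BusUpgr]  L0: P0=I P1=M  mem[L0]=23
18. P0: store L4 := 37  bus=[-]  L4: P0=M P1=I  mem[L4]=30

state = M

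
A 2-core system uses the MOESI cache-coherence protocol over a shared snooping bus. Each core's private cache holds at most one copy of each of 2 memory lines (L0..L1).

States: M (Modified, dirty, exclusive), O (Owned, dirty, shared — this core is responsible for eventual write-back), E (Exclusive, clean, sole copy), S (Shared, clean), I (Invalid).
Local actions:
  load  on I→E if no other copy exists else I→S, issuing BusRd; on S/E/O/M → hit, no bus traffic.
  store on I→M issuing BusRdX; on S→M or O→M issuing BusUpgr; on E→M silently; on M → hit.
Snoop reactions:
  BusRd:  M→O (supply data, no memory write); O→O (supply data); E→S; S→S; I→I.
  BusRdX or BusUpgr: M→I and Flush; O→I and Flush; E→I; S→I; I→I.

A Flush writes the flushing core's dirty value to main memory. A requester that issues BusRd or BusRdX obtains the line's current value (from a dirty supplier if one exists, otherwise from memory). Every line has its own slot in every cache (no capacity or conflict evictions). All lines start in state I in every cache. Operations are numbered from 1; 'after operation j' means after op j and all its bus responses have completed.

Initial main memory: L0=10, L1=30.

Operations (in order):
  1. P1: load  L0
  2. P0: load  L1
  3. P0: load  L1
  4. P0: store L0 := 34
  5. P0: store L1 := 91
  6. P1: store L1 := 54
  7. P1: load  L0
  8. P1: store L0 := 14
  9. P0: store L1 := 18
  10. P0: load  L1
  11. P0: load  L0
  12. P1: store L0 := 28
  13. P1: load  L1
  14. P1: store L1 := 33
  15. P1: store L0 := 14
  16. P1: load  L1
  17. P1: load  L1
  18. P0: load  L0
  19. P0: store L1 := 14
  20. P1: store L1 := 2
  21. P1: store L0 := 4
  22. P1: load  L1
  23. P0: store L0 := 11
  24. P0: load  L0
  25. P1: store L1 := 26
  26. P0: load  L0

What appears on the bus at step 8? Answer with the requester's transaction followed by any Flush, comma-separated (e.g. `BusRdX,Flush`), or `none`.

1. P1: load  L0  bus=[BusRd]  L0: P0=I P1=E  mem[L0]=10
2. P0: load  L1  bus=[BusRd]  L1: P0=E P1=I  mem[L1]=30
3. P0: load  L1  bus=[-]  L1: P0=E P1=I  mem[L1]=30
4. P0: store L0 := 34  bus=[BusRdX]  L0: P0=M P1=I  mem[L0]=10
5. P0: store L1 := 91  bus=[-]  L1: P0=M P1=I  mem[L1]=30
6. P1: store L1 := 54  bus=[BusRdX,Flush]  L1: P0=I P1=M  mem[L1]=91
7. P1: load  L0  bus=[BusRd]  L0: P0=O P1=S  mem[L0]=10
8. P1: store L0 := 14  bus=[BusUpgr,Flush]  L0: P0=I P1=M  mem[L0]=34
9. P0: store L1 := 18  bus=[BusRdX,Flush]  L1: P0=M P1=I  mem[L1]=54
10. P0: load  L1  bus=[-]  L1: P0=M P1=I  mem[L1]=54
11. P0: load  L0  bus=[BusRd]  L0: P0=S P1=O  mem[L0]=34
12. P1: store L0 := 28  bus=[BusUpgr]  L0: P0=I P1=M  mem[L0]=34
13. P1: load  L1  bus=[BusRd]  L1: P0=O P1=S  mem[L1]=54
14. P1: store L1 := 33  bus=[BusUpgr,Flush]  L1: P0=I P1=M  mem[L1]=18
15. P1: store L0 := 14  bus=[-]  L0: P0=I P1=M  mem[L0]=34
16. P1: load  L1  bus=[-]  L1: P0=I P1=M  mem[L1]=18
17. P1: load  L1  bus=[-]  L1: P0=I P1=M  mem[L1]=18
18. P0: load  L0  bus=[BusRd]  L0: P0=S P1=O  mem[L0]=34
19. P0: store L1 := 14  bus=[BusRdX,Flush]  L1: P0=M P1=I  mem[L1]=33
20. P1: store L1 := 2  bus=[BusRdX,Flush]  L1: P0=I P1=M  mem[L1]=14
21. P1: store L0 := 4  bus=[BusUpgr]  L0: P0=I P1=M  mem[L0]=34
22. P1: load  L1  bus=[-]  L1: P0=I P1=M  mem[L1]=14
23. P0: store L0 := 11  bus=[BusRdX,Flush]  L0: P0=M P1=I  mem[L0]=4
24. P0: load  L0  bus=[-]  L0: P0=M P1=I  mem[L0]=4
25. P1: store L1 := 26  bus=[-]  L1: P0=I P1=M  mem[L1]=14
26. P0: load  L0  bus=[-]  L0: P0=M P1=I  mem[L0]=4

bus = BusUpgr,Flush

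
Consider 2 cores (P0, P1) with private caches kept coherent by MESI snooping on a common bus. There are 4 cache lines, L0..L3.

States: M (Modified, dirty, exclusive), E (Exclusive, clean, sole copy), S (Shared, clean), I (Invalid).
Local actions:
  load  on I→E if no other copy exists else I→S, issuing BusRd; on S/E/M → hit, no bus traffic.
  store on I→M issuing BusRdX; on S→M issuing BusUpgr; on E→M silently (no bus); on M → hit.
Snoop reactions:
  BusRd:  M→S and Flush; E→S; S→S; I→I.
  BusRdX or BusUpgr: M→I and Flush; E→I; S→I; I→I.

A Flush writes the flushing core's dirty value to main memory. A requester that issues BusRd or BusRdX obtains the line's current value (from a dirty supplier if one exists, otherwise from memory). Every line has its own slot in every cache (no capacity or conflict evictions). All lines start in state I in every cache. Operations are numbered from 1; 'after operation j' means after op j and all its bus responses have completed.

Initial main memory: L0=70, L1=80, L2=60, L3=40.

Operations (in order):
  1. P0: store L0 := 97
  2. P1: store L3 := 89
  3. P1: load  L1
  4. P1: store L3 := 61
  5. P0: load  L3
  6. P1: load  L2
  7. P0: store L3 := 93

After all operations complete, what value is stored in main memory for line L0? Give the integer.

memory[L0] = 70

step 1: P0: store L0 := 97  ⟶  MI  (L0)  txn=BusRdX  M[L0]=70
step 2: P1: store L3 := 89  ⟶  IM  (L3)  txn=BusRdX  M[L3]=40
step 3: P1: load  L1  ⟶  IE  (L1)  txn=BusRd  M[L1]=80
step 4: P1: store L3 := 61  ⟶  IM  (L3)  txn=∅  M[L3]=40
step 5: P0: load  L3  ⟶  SS  (L3)  txn=BusRd+Flush  M[L3]=61
step 6: P1: load  L2  ⟶  IE  (L2)  txn=BusRd  M[L2]=60
step 7: P0: store L3 := 93  ⟶  MI  (L3)  txn=BusUpgr  M[L3]=61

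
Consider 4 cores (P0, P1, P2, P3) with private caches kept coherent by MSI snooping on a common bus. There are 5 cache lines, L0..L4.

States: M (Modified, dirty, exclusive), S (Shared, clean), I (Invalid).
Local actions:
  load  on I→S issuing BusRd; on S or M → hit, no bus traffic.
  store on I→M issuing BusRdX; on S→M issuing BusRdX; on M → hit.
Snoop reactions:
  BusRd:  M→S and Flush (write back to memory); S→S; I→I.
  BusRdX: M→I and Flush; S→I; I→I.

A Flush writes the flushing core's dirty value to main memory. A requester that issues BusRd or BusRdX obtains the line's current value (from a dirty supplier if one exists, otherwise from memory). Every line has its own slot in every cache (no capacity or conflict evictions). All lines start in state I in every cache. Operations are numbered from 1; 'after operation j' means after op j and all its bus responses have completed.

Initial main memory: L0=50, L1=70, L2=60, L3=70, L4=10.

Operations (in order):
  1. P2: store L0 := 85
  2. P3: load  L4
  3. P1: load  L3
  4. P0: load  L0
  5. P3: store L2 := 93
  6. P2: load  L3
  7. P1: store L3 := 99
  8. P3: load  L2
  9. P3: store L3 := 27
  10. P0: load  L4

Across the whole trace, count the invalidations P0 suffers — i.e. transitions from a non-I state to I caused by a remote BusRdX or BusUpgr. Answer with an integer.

[1] P2: store L0 := 85 | P0:I, P1:I, P2:M(85), P3:I | bus: BusRdX
[2] P3: load  L4 | P0:I, P1:I, P2:I, P3:S(10) | bus: BusRd
[3] P1: load  L3 | P0:I, P1:S(70), P2:I, P3:I | bus: BusRd
[4] P0: load  L0 | P0:S(85), P1:I, P2:S(85), P3:I | bus: BusRd,Flush
[5] P3: store L2 := 93 | P0:I, P1:I, P2:I, P3:M(93) | bus: BusRdX
[6] P2: load  L3 | P0:I, P1:S(70), P2:S(70), P3:I | bus: BusRd
[7] P1: store L3 := 99 | P0:I, P1:M(99), P2:I, P3:I | bus: BusRdX
[8] P3: load  L2 | P0:I, P1:I, P2:I, P3:M(93) | bus: none
[9] P3: store L3 := 27 | P0:I, P1:I, P2:I, P3:M(27) | bus: BusRdX,Flush
[10] P0: load  L4 | P0:S(10), P1:I, P2:I, P3:S(10) | bus: BusRd

invalidations = 0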